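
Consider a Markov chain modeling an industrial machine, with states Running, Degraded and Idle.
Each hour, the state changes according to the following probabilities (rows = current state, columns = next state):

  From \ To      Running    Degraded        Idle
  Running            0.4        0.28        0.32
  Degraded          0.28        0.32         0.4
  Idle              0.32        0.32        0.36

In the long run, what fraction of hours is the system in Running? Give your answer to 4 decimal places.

Let the stationary distribution be π with π = πP and π_1 + π_2 + π_3 = 1.
π_1 = 0.4·π_1 + 0.28·π_2 + 0.32·π_3
π_2 = 0.28·π_1 + 0.32·π_2 + 0.32·π_3
Solving with the normalization constraint gives π = (0.3345, 0.3066, 0.3589).
So the stationary probability of Running is 0.3345.

0.3345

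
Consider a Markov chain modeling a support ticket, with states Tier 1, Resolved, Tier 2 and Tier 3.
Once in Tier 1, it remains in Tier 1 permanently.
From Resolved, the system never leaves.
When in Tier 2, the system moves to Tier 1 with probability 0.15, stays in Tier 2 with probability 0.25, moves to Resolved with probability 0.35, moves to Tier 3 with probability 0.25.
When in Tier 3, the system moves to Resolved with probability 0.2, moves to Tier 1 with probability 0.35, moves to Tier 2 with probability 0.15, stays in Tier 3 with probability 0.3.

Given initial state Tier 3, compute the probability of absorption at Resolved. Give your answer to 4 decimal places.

Let h(s) be the probability of absorption at Resolved starting from transient state s. Then h(Resolved) = 1 and h(Tier 1) = 0. By first-step analysis:
h(Tier 2) = 0.15·0 + 0.35·1 + 0.25·h(Tier 2) + 0.25·h(Tier 3)
h(Tier 3) = 0.35·0 + 0.2·1 + 0.15·h(Tier 2) + 0.3·h(Tier 3)
Solving: h(Tier 2) = 0.6051, h(Tier 3) = 0.4154.
Starting from Tier 3, the probability is 0.4154.

0.4154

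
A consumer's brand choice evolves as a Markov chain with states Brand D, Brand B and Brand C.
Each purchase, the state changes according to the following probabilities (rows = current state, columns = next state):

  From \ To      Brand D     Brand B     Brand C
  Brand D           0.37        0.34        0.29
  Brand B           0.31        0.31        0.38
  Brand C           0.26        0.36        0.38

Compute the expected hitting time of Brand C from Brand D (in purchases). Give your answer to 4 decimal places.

3.1278

Let t(s) be the expected number of purchases to first reach Brand C from state s, with t(Brand C) = 0. Conditioning on the first purchase:
t(Brand D) = 1 + 0.37·t(Brand D) + 0.34·t(Brand B)
t(Brand B) = 1 + 0.31·t(Brand D) + 0.31·t(Brand B)
Solving: t(Brand D) = 3.1278, t(Brand B) = 2.8545.
Expected purchases from Brand D to Brand C: 3.1278.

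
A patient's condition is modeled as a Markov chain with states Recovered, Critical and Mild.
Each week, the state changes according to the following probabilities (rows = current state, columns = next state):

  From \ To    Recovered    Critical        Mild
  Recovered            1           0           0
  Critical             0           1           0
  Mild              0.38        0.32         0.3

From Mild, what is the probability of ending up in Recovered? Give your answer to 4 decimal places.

Let h(s) be the probability of absorption at Recovered starting from transient state s. Then h(Recovered) = 1 and h(Critical) = 0. By first-step analysis:
h(Mild) = 0.38·1 + 0.32·0 + 0.3·h(Mild)
Solving: h(Mild) = 0.5429.
Starting from Mild, the probability is 0.5429.

0.5429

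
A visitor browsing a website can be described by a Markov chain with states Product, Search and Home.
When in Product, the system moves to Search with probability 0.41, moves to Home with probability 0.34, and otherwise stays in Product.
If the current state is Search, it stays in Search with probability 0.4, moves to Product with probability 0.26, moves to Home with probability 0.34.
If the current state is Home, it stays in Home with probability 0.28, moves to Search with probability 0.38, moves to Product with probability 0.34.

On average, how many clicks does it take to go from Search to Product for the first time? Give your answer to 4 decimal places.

Let t(s) be the expected number of clicks to first reach Product from state s, with t(Product) = 0. Conditioning on the first click:
t(Search) = 1 + 0.4·t(Search) + 0.34·t(Home)
t(Home) = 1 + 0.38·t(Search) + 0.28·t(Home)
Solving: t(Search) = 3.5007, t(Home) = 3.2365.
Expected clicks from Search to Product: 3.5007.

3.5007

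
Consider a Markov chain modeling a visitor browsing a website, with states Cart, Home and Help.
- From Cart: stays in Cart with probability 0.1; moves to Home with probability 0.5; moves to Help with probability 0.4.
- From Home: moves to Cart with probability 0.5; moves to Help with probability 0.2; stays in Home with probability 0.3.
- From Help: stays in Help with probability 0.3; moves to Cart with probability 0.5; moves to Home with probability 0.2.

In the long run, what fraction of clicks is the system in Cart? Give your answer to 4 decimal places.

0.3571

Let the stationary distribution be π with π = πP and π_1 + π_2 + π_3 = 1.
π_1 = 0.1·π_1 + 0.5·π_2 + 0.5·π_3
π_2 = 0.5·π_1 + 0.3·π_2 + 0.2·π_3
Solving with the normalization constraint gives π = (0.3571, 0.3413, 0.3016).
So the stationary probability of Cart is 0.3571.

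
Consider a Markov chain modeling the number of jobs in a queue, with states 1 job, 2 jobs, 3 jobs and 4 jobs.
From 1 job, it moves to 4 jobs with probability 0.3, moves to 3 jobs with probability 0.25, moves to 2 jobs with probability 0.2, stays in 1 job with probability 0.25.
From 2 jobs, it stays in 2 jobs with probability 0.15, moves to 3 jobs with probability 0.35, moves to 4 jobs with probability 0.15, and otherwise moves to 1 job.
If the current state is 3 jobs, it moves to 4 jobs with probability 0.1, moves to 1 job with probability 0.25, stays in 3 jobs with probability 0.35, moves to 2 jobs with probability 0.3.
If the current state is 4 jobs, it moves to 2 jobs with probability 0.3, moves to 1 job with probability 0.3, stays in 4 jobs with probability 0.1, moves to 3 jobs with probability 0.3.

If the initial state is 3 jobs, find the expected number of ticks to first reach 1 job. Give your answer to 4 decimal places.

Let t(s) be the expected number of ticks to first reach 1 job from state s, with t(1 job) = 0. Conditioning on the first tick:
t(2 jobs) = 1 + 0.15·t(2 jobs) + 0.35·t(3 jobs) + 0.15·t(4 jobs)
t(3 jobs) = 1 + 0.3·t(2 jobs) + 0.35·t(3 jobs) + 0.1·t(4 jobs)
t(4 jobs) = 1 + 0.3·t(2 jobs) + 0.3·t(3 jobs) + 0.1·t(4 jobs)
Solving: t(2 jobs) = 3.2330, t(3 jobs) = 3.5494, t(4 jobs) = 3.3719.
Expected ticks from 3 jobs to 1 job: 3.5494.

3.5494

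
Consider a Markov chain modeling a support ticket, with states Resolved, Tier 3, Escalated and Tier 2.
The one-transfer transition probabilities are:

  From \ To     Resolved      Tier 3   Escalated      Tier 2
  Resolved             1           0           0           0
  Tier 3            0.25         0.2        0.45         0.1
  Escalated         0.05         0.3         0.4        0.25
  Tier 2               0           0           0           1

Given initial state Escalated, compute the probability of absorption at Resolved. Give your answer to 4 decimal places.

Let h(s) be the probability of absorption at Resolved starting from transient state s. Then h(Resolved) = 1 and h(Tier 2) = 0. By first-step analysis:
h(Tier 3) = 0.25·1 + 0.2·h(Tier 3) + 0.45·h(Escalated) + 0.1·0
h(Escalated) = 0.05·1 + 0.3·h(Tier 3) + 0.4·h(Escalated) + 0.25·0
Solving: h(Tier 3) = 0.5000, h(Escalated) = 0.3333.
Starting from Escalated, the probability is 0.3333.

0.3333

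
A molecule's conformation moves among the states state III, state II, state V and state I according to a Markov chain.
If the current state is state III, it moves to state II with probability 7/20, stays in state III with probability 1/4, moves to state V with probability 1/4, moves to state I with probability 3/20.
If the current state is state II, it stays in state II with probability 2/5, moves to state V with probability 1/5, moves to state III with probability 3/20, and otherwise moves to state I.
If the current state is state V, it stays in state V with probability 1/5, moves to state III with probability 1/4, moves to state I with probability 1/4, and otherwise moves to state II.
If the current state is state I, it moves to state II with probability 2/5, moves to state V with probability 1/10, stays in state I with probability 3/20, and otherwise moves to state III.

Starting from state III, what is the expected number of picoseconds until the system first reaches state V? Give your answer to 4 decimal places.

Let t(s) be the expected number of picoseconds to first reach state V from state s, with t(state V) = 0. Conditioning on the first picosecond:
t(state III) = 1 + 0.25·t(state III) + 0.35·t(state II) + 0.15·t(state I)
t(state II) = 1 + 0.15·t(state III) + 0.4·t(state II) + 0.25·t(state I)
t(state I) = 1 + 0.35·t(state III) + 0.4·t(state II) + 0.15·t(state I)
Solving: t(state III) = 4.9283, t(state II) = 5.2673, t(state I) = 5.6845.
Expected picoseconds from state III to state V: 4.9283.

4.9283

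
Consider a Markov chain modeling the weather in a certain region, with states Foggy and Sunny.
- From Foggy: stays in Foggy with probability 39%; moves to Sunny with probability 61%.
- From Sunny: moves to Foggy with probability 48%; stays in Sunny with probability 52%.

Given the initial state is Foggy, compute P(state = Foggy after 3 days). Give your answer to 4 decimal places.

0.4400

Propagate the distribution vector 3 days from Foggy.
After 0 days: (1.0000, 0.0000)
After 1 day: (0.3900, 0.6100)
After 2 days: (0.4449, 0.5551)
After 3 days: (0.4400, 0.5600)
P(in Foggy after 3 days) = 0.4400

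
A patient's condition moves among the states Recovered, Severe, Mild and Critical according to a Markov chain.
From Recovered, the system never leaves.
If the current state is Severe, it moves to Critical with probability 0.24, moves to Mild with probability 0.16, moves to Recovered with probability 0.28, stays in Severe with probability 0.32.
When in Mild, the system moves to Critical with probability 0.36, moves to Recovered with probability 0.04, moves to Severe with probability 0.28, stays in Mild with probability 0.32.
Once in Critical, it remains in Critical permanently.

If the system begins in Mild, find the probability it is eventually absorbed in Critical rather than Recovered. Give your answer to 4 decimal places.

Let h(s) be the probability of absorption at Critical starting from transient state s. Then h(Critical) = 1 and h(Recovered) = 0. By first-step analysis:
h(Severe) = 0.28·0 + 0.32·h(Severe) + 0.16·h(Mild) + 0.24·1
h(Mild) = 0.04·0 + 0.28·h(Severe) + 0.32·h(Mild) + 0.36·1
Solving: h(Severe) = 0.5287, h(Mild) = 0.7471.
Starting from Mild, the probability is 0.7471.

0.7471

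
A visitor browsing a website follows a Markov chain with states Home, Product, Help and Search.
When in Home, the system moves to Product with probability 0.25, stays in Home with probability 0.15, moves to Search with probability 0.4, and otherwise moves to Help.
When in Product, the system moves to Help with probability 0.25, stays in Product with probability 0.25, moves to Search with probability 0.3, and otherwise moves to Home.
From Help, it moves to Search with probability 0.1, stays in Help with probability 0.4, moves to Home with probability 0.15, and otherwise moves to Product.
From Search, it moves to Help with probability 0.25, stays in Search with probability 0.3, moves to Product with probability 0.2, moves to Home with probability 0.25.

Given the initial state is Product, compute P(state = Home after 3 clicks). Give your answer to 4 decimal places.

0.1900

Propagate the distribution vector 3 clicks from Product.
After 0 clicks: (0.0000, 1.0000, 0.0000, 0.0000)
After 1 click: (0.2000, 0.2500, 0.2500, 0.3000)
After 2 clicks: (0.1925, 0.2600, 0.2775, 0.2700)
After 3 clicks: (0.1900, 0.2643, 0.2820, 0.2638)
P(in Home after 3 clicks) = 0.1900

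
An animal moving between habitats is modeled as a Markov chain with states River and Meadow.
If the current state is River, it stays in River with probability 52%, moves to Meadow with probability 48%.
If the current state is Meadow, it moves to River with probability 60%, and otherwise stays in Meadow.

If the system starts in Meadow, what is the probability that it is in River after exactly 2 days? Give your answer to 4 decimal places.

0.5520

Sum over the intermediate state after 1 day:
P = P(Meadow→River)·P(River→River) + P(Meadow→Meadow)·P(Meadow→River)
  = 0.6×0.52 + 0.4×0.6
  = 0.3120 + 0.2400 = 0.5520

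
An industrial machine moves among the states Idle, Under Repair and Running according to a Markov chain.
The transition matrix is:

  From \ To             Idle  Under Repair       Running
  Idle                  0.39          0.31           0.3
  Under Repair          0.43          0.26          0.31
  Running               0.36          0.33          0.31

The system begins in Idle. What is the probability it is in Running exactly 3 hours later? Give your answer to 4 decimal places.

Propagate the distribution vector 3 hours from Idle.
After 0 hours: (1.0000, 0.0000, 0.0000)
After 1 hour: (0.3900, 0.3100, 0.3000)
After 2 hours: (0.3934, 0.3005, 0.3061)
After 3 hours: (0.3928, 0.3011, 0.3061)
P(in Running after 3 hours) = 0.3061

0.3061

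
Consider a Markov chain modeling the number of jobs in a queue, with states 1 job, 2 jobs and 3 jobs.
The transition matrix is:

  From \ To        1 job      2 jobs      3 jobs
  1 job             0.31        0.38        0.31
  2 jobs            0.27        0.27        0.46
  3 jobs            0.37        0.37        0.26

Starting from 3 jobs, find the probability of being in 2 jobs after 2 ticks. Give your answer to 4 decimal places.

0.3367

Sum over the intermediate state after 1 tick:
P = P(3 jobs→1 job)·P(1 job→2 jobs) + P(3 jobs→2 jobs)·P(2 jobs→2 jobs) + P(3 jobs→3 jobs)·P(3 jobs→2 jobs)
  = 0.37×0.38 + 0.37×0.27 + 0.26×0.37
  = 0.1406 + 0.0999 + 0.0962 = 0.3367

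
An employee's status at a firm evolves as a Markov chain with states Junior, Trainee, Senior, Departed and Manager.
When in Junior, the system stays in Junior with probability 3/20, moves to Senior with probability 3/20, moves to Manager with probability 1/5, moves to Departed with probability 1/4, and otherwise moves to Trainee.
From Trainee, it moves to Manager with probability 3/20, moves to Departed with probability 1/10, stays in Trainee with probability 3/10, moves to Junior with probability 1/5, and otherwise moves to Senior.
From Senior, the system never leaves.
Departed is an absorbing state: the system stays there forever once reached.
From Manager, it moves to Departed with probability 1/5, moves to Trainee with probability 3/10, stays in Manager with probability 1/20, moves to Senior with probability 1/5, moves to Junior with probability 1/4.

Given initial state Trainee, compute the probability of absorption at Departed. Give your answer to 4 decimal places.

Let h(s) be the probability of absorption at Departed starting from transient state s. Then h(Departed) = 1 and h(Senior) = 0. By first-step analysis:
h(Junior) = 0.15·h(Junior) + 0.25·h(Trainee) + 0.15·0 + 0.25·1 + 0.2·h(Manager)
h(Trainee) = 0.2·h(Junior) + 0.3·h(Trainee) + 0.25·0 + 0.1·1 + 0.15·h(Manager)
h(Manager) = 0.25·h(Junior) + 0.3·h(Trainee) + 0.2·0 + 0.2·1 + 0.05·h(Manager)
Solving: h(Junior) = 0.5205, h(Trainee) = 0.3926, h(Manager) = 0.4715.
Starting from Trainee, the probability is 0.3926.

0.3926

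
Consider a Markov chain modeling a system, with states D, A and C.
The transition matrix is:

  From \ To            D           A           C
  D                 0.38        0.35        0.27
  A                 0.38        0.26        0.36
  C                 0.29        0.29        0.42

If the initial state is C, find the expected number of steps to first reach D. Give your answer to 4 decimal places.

Let t(s) be the expected number of steps to first reach D from state s, with t(D) = 0. Conditioning on the first step:
t(A) = 1 + 0.26·t(A) + 0.36·t(C)
t(C) = 1 + 0.29·t(A) + 0.42·t(C)
Solving: t(A) = 2.8941, t(C) = 3.1712.
Expected steps from C to D: 3.1712.

3.1712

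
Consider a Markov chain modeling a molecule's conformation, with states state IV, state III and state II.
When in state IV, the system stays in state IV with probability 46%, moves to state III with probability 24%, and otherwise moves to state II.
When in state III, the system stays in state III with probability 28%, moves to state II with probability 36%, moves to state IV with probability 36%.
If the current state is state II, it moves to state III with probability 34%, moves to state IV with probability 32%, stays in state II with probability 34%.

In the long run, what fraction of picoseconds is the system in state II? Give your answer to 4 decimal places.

Let the stationary distribution be π with π = πP and π_1 + π_2 + π_3 = 1.
π_1 = 0.46·π_1 + 0.36·π_2 + 0.32·π_3
π_2 = 0.24·π_1 + 0.28·π_2 + 0.34·π_3
Solving with the normalization constraint gives π = (0.3853, 0.2844, 0.3303).
So the stationary probability of state II is 0.3303.

0.3303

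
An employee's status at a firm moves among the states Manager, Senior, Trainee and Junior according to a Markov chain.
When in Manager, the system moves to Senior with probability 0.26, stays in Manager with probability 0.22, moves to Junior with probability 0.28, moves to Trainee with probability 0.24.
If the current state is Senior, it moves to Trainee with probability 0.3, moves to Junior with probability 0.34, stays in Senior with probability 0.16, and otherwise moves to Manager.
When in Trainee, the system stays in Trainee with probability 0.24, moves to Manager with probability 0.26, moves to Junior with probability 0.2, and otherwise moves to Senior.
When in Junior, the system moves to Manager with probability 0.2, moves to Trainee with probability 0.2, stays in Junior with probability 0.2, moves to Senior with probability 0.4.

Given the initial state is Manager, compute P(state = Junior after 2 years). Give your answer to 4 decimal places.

0.2540

Propagate the distribution vector 2 years from Manager.
After 0 years: (1.0000, 0.0000, 0.0000, 0.0000)
After 1 year: (0.2200, 0.2600, 0.2400, 0.2800)
After 2 years: (0.2188, 0.2828, 0.2444, 0.2540)
P(in Junior after 2 years) = 0.2540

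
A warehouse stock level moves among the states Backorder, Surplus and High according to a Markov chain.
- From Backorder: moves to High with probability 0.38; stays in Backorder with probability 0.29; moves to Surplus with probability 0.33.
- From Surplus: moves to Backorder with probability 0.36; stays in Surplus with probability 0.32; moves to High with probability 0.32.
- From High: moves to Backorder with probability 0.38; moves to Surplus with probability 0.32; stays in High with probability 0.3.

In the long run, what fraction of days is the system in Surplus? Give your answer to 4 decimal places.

0.3234

Let the stationary distribution be π with π = πP and π_1 + π_2 + π_3 = 1.
π_1 = 0.29·π_1 + 0.36·π_2 + 0.38·π_3
π_2 = 0.33·π_1 + 0.32·π_2 + 0.32·π_3
Solving with the normalization constraint gives π = (0.3427, 0.3234, 0.3339).
So the stationary probability of Surplus is 0.3234.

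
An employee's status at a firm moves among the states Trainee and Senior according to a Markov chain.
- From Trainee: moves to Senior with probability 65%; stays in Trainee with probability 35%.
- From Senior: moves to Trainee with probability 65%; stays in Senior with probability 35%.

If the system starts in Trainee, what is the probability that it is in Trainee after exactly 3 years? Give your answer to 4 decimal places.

0.4865

Propagate the distribution vector 3 years from Trainee.
After 0 years: (1.0000, 0.0000)
After 1 year: (0.3500, 0.6500)
After 2 years: (0.5450, 0.4550)
After 3 years: (0.4865, 0.5135)
P(in Trainee after 3 years) = 0.4865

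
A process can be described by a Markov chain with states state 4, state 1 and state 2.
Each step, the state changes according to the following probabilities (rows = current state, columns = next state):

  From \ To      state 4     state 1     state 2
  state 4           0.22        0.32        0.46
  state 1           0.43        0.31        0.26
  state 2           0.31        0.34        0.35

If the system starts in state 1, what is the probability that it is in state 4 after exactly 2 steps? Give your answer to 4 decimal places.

0.3085

Sum over the intermediate state after 1 step:
P = P(state 1→state 4)·P(state 4→state 4) + P(state 1→state 1)·P(state 1→state 4) + P(state 1→state 2)·P(state 2→state 4)
  = 0.43×0.22 + 0.31×0.43 + 0.26×0.31
  = 0.0946 + 0.1333 + 0.0806 = 0.3085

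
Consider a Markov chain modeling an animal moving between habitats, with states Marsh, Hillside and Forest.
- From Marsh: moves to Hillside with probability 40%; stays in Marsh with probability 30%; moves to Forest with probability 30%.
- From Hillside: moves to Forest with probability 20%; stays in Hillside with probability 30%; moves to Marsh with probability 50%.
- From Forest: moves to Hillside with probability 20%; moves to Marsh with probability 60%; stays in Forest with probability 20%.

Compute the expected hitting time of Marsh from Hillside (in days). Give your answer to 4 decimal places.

1.9231

Let t(s) be the expected number of days to first reach Marsh from state s, with t(Marsh) = 0. Conditioning on the first day:
t(Hillside) = 1 + 0.3·t(Hillside) + 0.2·t(Forest)
t(Forest) = 1 + 0.2·t(Hillside) + 0.2·t(Forest)
Solving: t(Hillside) = 1.9231, t(Forest) = 1.7308.
Expected days from Hillside to Marsh: 1.9231.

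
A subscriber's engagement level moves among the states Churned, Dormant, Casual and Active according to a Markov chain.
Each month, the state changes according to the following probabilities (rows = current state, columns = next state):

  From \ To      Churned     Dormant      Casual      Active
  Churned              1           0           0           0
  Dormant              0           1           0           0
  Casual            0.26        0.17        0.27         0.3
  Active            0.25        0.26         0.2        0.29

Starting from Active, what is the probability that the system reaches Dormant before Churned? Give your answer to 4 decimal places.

0.4883

Let h(s) be the probability of absorption at Dormant starting from transient state s. Then h(Dormant) = 1 and h(Churned) = 0. By first-step analysis:
h(Casual) = 0.26·0 + 0.17·1 + 0.27·h(Casual) + 0.3·h(Active)
h(Active) = 0.25·0 + 0.26·1 + 0.2·h(Casual) + 0.29·h(Active)
Solving: h(Casual) = 0.4336, h(Active) = 0.4883.
Starting from Active, the probability is 0.4883.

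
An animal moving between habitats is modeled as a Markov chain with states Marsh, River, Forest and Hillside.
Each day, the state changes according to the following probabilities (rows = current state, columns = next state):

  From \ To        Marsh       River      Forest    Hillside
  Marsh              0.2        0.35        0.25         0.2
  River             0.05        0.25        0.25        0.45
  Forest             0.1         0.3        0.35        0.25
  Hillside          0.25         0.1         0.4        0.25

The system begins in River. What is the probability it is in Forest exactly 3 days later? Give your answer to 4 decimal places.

0.3289

Propagate the distribution vector 3 days from River.
After 0 days: (0.0000, 1.0000, 0.0000, 0.0000)
After 1 day: (0.0500, 0.2500, 0.2500, 0.4500)
After 2 days: (0.1600, 0.2000, 0.3425, 0.2975)
After 3 days: (0.1506, 0.2385, 0.3289, 0.2820)
P(in Forest after 3 days) = 0.3289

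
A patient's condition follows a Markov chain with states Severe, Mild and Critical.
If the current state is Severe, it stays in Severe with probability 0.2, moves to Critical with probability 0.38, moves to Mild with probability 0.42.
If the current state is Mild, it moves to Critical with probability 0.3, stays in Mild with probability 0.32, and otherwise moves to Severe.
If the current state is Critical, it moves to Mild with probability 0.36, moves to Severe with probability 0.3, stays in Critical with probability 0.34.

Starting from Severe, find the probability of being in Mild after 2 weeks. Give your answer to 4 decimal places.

0.3552

Sum over the intermediate state after 1 week:
P = P(Severe→Severe)·P(Severe→Mild) + P(Severe→Mild)·P(Mild→Mild) + P(Severe→Critical)·P(Critical→Mild)
  = 0.2×0.42 + 0.42×0.32 + 0.38×0.36
  = 0.0840 + 0.1344 + 0.1368 = 0.3552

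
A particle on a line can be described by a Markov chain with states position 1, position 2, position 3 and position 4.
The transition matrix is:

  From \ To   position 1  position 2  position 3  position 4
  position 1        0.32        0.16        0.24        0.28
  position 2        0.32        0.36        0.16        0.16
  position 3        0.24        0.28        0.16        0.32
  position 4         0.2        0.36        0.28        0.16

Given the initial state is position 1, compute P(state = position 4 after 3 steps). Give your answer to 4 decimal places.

Propagate the distribution vector 3 steps from position 1.
After 0 steps: (1.0000, 0.0000, 0.0000, 0.0000)
After 1 step: (0.3200, 0.1600, 0.2400, 0.2800)
After 2 steps: (0.2672, 0.2768, 0.2192, 0.2368)
After 3 steps: (0.2740, 0.2890, 0.2098, 0.2271)
P(in position 4 after 3 steps) = 0.2271

0.2271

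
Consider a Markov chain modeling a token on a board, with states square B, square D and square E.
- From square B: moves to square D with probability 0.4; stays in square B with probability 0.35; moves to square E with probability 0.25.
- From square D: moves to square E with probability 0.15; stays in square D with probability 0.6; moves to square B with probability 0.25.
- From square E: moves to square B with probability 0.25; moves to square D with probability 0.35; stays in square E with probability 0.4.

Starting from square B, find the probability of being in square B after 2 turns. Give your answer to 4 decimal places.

Sum over the intermediate state after 1 turn:
P = P(square B→square B)·P(square B→square B) + P(square B→square D)·P(square D→square B) + P(square B→square E)·P(square E→square B)
  = 0.35×0.35 + 0.4×0.25 + 0.25×0.25
  = 0.1225 + 0.1000 + 0.0625 = 0.2850

0.2850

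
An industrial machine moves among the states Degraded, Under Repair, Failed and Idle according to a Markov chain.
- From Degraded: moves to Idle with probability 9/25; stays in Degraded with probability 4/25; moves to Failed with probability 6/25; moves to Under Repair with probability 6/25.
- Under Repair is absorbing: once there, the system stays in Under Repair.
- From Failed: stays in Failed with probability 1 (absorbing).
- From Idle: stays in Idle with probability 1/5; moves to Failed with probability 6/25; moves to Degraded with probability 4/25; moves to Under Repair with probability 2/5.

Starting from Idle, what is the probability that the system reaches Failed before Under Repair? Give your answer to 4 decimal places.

Let h(s) be the probability of absorption at Failed starting from transient state s. Then h(Failed) = 1 and h(Under Repair) = 0. By first-step analysis:
h(Degraded) = 0.16·h(Degraded) + 0.24·0 + 0.24·1 + 0.36·h(Idle)
h(Idle) = 0.16·h(Degraded) + 0.4·0 + 0.24·1 + 0.2·h(Idle)
Solving: h(Degraded) = 0.4531, h(Idle) = 0.3906.
Starting from Idle, the probability is 0.3906.

0.3906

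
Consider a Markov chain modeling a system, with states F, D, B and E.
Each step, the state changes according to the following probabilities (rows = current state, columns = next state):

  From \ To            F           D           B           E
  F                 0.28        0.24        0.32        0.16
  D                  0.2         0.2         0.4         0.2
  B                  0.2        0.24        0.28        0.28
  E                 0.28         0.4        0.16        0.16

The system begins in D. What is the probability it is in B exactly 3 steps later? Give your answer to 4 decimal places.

Propagate the distribution vector 3 steps from D.
After 0 steps: (0.0000, 1.0000, 0.0000, 0.0000)
After 1 step: (0.2000, 0.2000, 0.4000, 0.2000)
After 2 steps: (0.2320, 0.2640, 0.2880, 0.2160)
After 3 steps: (0.2358, 0.2640, 0.2950, 0.2051)
P(in B after 3 steps) = 0.2950

0.2950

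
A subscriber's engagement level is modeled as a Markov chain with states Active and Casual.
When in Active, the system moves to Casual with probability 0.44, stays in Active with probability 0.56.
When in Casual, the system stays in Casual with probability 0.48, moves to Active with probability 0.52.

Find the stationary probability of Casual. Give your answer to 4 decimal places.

0.4583

Let the stationary distribution be π with π = πP and π_1 + π_2 = 1.
π_1 = 0.56·π_1 + 0.52·π_2
Solving with the normalization constraint gives π = (0.5417, 0.4583).
So the stationary probability of Casual is 0.4583.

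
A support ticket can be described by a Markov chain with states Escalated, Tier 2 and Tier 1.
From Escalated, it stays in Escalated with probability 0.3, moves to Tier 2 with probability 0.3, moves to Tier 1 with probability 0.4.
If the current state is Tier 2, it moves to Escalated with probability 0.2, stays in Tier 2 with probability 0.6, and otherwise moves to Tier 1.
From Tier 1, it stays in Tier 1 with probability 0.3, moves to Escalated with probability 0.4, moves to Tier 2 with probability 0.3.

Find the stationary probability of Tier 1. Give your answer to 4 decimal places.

0.2857

Let the stationary distribution be π with π = πP and π_1 + π_2 + π_3 = 1.
π_1 = 0.3·π_1 + 0.2·π_2 + 0.4·π_3
π_2 = 0.3·π_1 + 0.6·π_2 + 0.3·π_3
Solving with the normalization constraint gives π = (0.2857, 0.4286, 0.2857).
So the stationary probability of Tier 1 is 0.2857.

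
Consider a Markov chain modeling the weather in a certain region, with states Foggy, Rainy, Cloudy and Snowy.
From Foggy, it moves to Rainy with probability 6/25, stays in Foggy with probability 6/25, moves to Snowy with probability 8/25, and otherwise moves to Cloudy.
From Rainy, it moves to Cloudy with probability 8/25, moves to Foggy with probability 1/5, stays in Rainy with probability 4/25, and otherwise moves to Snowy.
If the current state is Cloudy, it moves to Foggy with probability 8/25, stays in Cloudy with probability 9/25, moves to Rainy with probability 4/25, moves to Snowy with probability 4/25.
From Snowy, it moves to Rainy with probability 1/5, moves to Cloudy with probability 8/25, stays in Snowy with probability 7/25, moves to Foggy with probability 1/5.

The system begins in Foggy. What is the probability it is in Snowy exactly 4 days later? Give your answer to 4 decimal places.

0.2609

Propagate the distribution vector 4 days from Foggy.
After 0 days: (1.0000, 0.0000, 0.0000, 0.0000)
After 1 day: (0.2400, 0.2400, 0.2000, 0.3200)
After 2 days: (0.2336, 0.1920, 0.2992, 0.2752)
After 3 days: (0.2452, 0.1897, 0.3039, 0.2611)
After 4 days: (0.2463, 0.1901, 0.3027, 0.2609)
P(in Snowy after 4 days) = 0.2609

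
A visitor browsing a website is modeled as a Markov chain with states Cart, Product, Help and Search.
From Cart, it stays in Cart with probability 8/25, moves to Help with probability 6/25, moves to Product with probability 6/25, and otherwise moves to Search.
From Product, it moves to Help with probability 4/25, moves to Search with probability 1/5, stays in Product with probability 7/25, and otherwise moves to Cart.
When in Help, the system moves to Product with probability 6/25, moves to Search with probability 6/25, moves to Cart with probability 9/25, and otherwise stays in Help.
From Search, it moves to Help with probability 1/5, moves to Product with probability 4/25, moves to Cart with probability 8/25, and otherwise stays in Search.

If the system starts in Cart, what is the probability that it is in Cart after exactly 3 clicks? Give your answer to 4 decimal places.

0.3371

Propagate the distribution vector 3 clicks from Cart.
After 0 clicks: (1.0000, 0.0000, 0.0000, 0.0000)
After 1 click: (0.3200, 0.2400, 0.2400, 0.2000)
After 2 clicks: (0.3392, 0.2336, 0.1936, 0.2336)
After 3 clicks: (0.3371, 0.2307, 0.1965, 0.2358)
P(in Cart after 3 clicks) = 0.3371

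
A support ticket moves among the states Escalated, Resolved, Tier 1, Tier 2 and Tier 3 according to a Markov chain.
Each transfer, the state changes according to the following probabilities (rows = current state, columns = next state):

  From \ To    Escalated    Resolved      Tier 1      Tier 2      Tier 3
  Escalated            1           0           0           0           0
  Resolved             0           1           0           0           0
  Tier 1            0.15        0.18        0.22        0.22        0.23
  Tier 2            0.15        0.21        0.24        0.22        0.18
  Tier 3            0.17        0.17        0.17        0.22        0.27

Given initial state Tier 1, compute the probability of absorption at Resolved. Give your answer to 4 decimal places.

Let h(s) be the probability of absorption at Resolved starting from transient state s. Then h(Resolved) = 1 and h(Escalated) = 0. By first-step analysis:
h(Tier 1) = 0.15·0 + 0.18·1 + 0.22·h(Tier 1) + 0.22·h(Tier 2) + 0.23·h(Tier 3)
h(Tier 2) = 0.15·0 + 0.21·1 + 0.24·h(Tier 1) + 0.22·h(Tier 2) + 0.18·h(Tier 3)
h(Tier 3) = 0.17·0 + 0.17·1 + 0.17·h(Tier 1) + 0.22·h(Tier 2) + 0.27·h(Tier 3)
Solving: h(Tier 1) = 0.5439, h(Tier 2) = 0.5584, h(Tier 3) = 0.5278.
Starting from Tier 1, the probability is 0.5439.

0.5439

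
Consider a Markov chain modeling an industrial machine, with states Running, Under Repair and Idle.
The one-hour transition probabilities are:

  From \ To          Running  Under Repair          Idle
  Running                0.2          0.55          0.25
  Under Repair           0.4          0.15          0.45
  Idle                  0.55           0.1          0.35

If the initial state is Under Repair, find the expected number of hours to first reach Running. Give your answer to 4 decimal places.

Let t(s) be the expected number of hours to first reach Running from state s, with t(Running) = 0. Conditioning on the first hour:
t(Under Repair) = 1 + 0.15·t(Under Repair) + 0.45·t(Idle)
t(Idle) = 1 + 0.1·t(Under Repair) + 0.35·t(Idle)
Solving: t(Under Repair) = 2.1675, t(Idle) = 1.8719.
Expected hours from Under Repair to Running: 2.1675.

2.1675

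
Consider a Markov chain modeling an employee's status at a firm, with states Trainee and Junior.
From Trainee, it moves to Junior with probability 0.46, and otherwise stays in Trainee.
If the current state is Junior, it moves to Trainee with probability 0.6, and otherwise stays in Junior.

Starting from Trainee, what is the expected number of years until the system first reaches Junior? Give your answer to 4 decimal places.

2.1739

Let t(s) be the expected number of years to first reach Junior from state s, with t(Junior) = 0. Conditioning on the first year:
t(Trainee) = 1 + 0.54·t(Trainee)
Solving: t(Trainee) = 2.1739.
Expected years from Trainee to Junior: 2.1739.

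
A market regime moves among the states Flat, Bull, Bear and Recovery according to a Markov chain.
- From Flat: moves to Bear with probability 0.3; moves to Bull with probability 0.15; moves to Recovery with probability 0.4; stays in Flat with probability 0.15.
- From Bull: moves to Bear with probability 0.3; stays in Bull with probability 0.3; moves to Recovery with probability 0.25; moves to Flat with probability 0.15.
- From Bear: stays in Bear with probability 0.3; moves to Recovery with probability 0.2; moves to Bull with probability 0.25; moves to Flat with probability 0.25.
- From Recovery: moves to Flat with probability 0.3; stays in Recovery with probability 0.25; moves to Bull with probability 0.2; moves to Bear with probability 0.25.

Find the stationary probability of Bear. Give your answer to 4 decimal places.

0.2866

Let the stationary distribution be π with π = πP and π_1 + π_2 + π_3 + π_4 = 1.
π_1 = 0.15·π_1 + 0.15·π_2 + 0.25·π_3 + 0.3·π_4
π_2 = 0.15·π_1 + 0.3·π_2 + 0.25·π_3 + 0.2·π_4
π_3 = 0.3·π_1 + 0.3·π_2 + 0.3·π_3 + 0.25·π_4
Solving with the normalization constraint gives π = (0.2189, 0.2260, 0.2866, 0.2685).
So the stationary probability of Bear is 0.2866.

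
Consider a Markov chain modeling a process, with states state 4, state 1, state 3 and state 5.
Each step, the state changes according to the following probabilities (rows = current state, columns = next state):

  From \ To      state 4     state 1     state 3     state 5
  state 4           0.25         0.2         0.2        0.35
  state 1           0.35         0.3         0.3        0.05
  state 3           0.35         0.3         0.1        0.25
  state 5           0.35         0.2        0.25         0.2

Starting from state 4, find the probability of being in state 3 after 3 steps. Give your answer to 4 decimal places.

Propagate the distribution vector 3 steps from state 4.
After 0 steps: (1.0000, 0.0000, 0.0000, 0.0000)
After 1 step: (0.2500, 0.2000, 0.2000, 0.3500)
After 2 steps: (0.3250, 0.2400, 0.2175, 0.2175)
After 3 steps: (0.3175, 0.2458, 0.2131, 0.2236)
P(in state 3 after 3 steps) = 0.2131

0.2131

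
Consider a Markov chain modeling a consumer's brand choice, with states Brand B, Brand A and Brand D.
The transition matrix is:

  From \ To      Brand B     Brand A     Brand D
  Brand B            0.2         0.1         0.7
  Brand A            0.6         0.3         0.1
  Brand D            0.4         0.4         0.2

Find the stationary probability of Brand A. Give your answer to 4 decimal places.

Let the stationary distribution be π with π = πP and π_1 + π_2 + π_3 = 1.
π_1 = 0.2·π_1 + 0.6·π_2 + 0.4·π_3
π_2 = 0.1·π_1 + 0.3·π_2 + 0.4·π_3
Solving with the normalization constraint gives π = (0.3768, 0.2609, 0.3623).
So the stationary probability of Brand A is 0.2609.

0.2609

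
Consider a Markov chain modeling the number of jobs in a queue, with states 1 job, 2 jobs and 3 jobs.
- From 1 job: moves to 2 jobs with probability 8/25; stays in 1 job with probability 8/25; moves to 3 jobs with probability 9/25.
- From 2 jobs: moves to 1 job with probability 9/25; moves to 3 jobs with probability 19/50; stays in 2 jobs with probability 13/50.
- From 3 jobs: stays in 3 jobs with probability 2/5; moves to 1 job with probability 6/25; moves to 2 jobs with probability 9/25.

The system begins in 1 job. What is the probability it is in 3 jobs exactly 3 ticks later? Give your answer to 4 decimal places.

Propagate the distribution vector 3 ticks from 1 job.
After 0 ticks: (1.0000, 0.0000, 0.0000)
After 1 tick: (0.3200, 0.3200, 0.3600)
After 2 ticks: (0.3040, 0.3152, 0.3808)
After 3 ticks: (0.3021, 0.3163, 0.3815)
P(in 3 jobs after 3 ticks) = 0.3815

0.3815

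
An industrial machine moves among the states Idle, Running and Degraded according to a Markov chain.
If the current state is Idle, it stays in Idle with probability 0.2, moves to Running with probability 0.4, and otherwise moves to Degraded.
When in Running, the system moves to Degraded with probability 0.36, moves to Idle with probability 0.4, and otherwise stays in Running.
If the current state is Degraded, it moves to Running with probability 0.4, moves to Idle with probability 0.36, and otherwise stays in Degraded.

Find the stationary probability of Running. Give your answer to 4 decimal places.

0.3448

Let the stationary distribution be π with π = πP and π_1 + π_2 + π_3 = 1.
π_1 = 0.2·π_1 + 0.4·π_2 + 0.36·π_3
π_2 = 0.4·π_1 + 0.24·π_2 + 0.4·π_3
Solving with the normalization constraint gives π = (0.3222, 0.3448, 0.3329).
So the stationary probability of Running is 0.3448.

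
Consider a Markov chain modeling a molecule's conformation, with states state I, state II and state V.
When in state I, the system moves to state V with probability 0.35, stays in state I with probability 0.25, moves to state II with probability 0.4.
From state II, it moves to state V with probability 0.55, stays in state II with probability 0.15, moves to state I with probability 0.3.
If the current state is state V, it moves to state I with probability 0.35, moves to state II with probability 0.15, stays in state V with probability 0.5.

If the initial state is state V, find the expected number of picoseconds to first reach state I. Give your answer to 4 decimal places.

2.9197

Let t(s) be the expected number of picoseconds to first reach state I from state s, with t(state I) = 0. Conditioning on the first picosecond:
t(state II) = 1 + 0.15·t(state II) + 0.55·t(state V)
t(state V) = 1 + 0.15·t(state II) + 0.5·t(state V)
Solving: t(state II) = 3.0657, t(state V) = 2.9197.
Expected picoseconds from state V to state I: 2.9197.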